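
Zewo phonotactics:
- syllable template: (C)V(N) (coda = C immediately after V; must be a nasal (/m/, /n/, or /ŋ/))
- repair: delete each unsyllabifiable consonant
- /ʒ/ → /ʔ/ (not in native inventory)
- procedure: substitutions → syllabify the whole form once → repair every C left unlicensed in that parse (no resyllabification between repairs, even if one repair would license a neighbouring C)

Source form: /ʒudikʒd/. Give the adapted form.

Substitution: /ʒ/ → /ʔ/, giving /ʔudikʔd/.
The consonants /k/, /ʔ/, /d/ cannot be parsed into a legal (C)V(N) syllable (only a nasal (/m/, /n/, or /ŋ/) is licensed in coda position; onsets are limited to one consonant).
Each unlicensed consonant is deleted: /k/, /ʔ/, /d/.

ʔudi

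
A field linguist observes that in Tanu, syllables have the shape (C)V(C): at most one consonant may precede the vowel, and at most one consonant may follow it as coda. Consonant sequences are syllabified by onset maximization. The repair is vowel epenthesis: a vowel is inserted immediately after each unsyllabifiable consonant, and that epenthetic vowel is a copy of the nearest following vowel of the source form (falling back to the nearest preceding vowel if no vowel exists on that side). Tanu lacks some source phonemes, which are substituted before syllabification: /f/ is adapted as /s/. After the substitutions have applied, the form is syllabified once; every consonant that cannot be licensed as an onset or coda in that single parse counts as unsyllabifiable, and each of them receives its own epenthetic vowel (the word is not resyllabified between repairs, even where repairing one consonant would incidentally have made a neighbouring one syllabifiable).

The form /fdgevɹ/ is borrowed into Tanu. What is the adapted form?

sedegevɹe

Substitution: /f/ → /s/, giving /sdgevɹ/.
Syllabifying with onset maximization leaves /s/, /d/, /ɹ/ stranded (at most one coda consonant is licensed; onsets are limited to one consonant).
Epenthesis after each stranded consonant: /s/ → /se/, /d/ → /de/, /ɹ/ → /ɹe/.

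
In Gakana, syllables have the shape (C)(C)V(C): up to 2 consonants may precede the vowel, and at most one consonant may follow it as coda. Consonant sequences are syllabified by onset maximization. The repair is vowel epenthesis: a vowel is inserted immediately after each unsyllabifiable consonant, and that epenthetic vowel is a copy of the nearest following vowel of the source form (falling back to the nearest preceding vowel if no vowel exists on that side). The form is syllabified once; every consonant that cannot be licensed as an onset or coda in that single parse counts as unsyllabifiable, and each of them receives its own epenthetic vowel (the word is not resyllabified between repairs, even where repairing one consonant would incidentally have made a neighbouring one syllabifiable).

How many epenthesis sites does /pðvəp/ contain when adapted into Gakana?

The unsyllabifiable consonants are /p/; each receives one epenthetic vowel.

1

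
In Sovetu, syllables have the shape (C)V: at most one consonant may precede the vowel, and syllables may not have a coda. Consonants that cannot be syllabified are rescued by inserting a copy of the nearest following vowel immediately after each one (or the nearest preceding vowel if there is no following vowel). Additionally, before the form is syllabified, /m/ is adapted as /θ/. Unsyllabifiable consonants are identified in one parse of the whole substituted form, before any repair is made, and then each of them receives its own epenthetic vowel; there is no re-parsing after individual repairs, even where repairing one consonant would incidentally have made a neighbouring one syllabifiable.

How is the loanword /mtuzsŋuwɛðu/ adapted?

Substitution: /m/ → /θ/, giving /θtuzsŋuwɛðu/.
Under (C)V, the unsyllabifiable consonants are /θ/, /z/, /s/ (no codas are permitted; onsets are limited to one consonant).
Inserting the epenthetic vowel yields /θ/ → /θu/, /z/ → /zu/, /s/ → /su/.

θutuzusuŋuwɛðu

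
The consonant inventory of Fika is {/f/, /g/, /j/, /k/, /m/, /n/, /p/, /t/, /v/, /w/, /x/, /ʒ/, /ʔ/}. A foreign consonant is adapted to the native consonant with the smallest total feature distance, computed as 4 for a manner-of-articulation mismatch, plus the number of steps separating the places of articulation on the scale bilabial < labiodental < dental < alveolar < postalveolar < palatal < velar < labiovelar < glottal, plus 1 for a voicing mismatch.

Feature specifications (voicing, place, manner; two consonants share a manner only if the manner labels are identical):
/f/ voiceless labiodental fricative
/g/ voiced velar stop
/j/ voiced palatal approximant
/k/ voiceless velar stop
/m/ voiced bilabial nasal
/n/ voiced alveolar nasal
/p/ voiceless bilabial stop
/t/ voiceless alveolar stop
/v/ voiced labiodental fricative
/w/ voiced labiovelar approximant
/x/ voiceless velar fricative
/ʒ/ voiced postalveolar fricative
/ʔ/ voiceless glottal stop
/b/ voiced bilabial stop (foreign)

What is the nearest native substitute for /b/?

/p/ is closest: same manner (stop), place distance 0 (bilabial→bilabial), voicing differs (+1); total 1. Next closest is /m/ at distance 4.

p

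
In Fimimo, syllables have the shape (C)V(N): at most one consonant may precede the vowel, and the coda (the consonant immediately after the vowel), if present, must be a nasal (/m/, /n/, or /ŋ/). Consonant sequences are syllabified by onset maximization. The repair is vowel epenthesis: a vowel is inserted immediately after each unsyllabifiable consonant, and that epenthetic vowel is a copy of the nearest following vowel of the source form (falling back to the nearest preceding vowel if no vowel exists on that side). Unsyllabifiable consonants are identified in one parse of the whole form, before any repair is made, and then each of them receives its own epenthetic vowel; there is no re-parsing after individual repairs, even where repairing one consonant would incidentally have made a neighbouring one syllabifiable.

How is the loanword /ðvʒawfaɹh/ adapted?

Under (C)V(N), the unsyllabifiable consonants are /ð/, /v/, /w/, /ɹ/, /h/ (only a nasal (/m/, /n/, or /ŋ/) is licensed in coda position; onsets are limited to one consonant).
Epenthesis after each stranded consonant: /ð/ → /ða/, /v/ → /va/, /w/ → /wa/, /ɹ/ → /ɹa/, /h/ → /ha/.

ðavaʒawafaɹaha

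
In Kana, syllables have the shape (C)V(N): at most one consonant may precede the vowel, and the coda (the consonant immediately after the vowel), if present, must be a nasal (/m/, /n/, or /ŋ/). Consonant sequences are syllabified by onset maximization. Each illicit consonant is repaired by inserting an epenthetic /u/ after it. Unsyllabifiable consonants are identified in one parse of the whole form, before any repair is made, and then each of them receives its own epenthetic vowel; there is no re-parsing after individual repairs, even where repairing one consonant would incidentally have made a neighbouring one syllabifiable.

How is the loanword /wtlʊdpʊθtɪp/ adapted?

wutulʊdupʊθutɪpu

Syllabifying with onset maximization leaves /w/, /t/, /d/, /θ/, /p/ stranded (only a nasal (/m/, /n/, or /ŋ/) is licensed in coda position; onsets are limited to one consonant).
Inserting the epenthetic vowel yields /w/ → /wu/, /t/ → /tu/, /d/ → /du/, /θ/ → /θu/, /p/ → /pu/.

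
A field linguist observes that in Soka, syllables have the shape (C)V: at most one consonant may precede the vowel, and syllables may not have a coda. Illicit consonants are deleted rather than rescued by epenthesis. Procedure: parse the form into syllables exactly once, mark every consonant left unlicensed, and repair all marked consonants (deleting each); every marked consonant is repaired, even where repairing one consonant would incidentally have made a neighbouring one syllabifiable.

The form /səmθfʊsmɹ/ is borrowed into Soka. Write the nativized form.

Syllabifying with onset maximization leaves /m/, /θ/, /s/, /m/, /ɹ/ stranded (no codas are permitted; onsets are limited to one consonant).
Deletion applies to /m/, /θ/, /s/, /m/, /ɹ/.

səfʊ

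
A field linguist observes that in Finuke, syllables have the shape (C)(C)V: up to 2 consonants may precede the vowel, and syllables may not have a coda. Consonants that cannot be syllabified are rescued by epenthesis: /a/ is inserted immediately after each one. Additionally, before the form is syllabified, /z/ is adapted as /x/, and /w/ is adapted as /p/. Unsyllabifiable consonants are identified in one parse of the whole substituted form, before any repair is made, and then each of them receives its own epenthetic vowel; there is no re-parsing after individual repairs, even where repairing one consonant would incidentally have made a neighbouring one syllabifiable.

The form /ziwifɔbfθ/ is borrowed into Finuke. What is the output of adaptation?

Substitution: /z/ → /x/, /w/ → /p/, giving /xipifɔbfθ/.
The consonants /b/, /f/, /θ/ cannot be parsed into a legal (C)(C)V syllable (no codas are permitted; onsets may contain at most 2 consonants).
Each unlicensed consonant becomes the onset of a new syllable: /b/ → /ba/, /f/ → /fa/, /θ/ → /θa/.

xipifɔbafaθa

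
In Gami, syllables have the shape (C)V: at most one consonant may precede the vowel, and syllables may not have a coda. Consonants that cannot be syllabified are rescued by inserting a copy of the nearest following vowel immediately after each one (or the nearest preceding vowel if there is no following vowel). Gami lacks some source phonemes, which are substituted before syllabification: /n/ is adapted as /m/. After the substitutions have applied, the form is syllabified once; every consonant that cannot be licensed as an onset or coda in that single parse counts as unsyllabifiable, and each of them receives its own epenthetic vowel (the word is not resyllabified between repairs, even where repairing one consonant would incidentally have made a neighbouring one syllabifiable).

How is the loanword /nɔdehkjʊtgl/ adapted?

mɔdehʊkʊjʊtʊgʊlʊ

Substitution: /n/ → /m/, giving /mɔdehkjʊtgl/.
Under (C)V, the unsyllabifiable consonants are /h/, /k/, /t/, /g/, /l/ (no codas are permitted; onsets are limited to one consonant).
Epenthesis after each stranded consonant: /h/ → /hʊ/, /k/ → /kʊ/, /t/ → /tʊ/, /g/ → /gʊ/, /l/ → /lʊ/.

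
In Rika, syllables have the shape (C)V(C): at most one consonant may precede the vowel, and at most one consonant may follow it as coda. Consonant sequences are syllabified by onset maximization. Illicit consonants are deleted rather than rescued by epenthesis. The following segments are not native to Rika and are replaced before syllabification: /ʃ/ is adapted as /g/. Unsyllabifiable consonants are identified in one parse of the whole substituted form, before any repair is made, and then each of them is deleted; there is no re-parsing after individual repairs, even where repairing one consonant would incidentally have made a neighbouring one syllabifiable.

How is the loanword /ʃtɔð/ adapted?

Substitution: /ʃ/ → /g/, giving /gtɔð/.
The consonants /g/ cannot be parsed into a legal (C)V(C) syllable (at most one coda consonant is licensed; onsets are limited to one consonant).
Deletion applies to /g/.

tɔð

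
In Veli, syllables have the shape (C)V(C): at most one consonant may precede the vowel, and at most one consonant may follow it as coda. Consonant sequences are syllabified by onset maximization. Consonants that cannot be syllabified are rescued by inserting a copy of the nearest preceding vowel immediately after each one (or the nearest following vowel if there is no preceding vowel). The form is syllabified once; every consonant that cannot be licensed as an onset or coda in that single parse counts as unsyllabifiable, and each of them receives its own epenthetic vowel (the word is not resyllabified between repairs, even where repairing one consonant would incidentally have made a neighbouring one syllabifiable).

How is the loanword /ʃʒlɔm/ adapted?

The consonants /ʃ/, /ʒ/ cannot be parsed into a legal (C)V(C) syllable (at most one coda consonant is licensed; onsets are limited to one consonant).
Inserting the epenthetic vowel yields /ʃ/ → /ʃɔ/, /ʒ/ → /ʒɔ/.

ʃɔʒɔlɔm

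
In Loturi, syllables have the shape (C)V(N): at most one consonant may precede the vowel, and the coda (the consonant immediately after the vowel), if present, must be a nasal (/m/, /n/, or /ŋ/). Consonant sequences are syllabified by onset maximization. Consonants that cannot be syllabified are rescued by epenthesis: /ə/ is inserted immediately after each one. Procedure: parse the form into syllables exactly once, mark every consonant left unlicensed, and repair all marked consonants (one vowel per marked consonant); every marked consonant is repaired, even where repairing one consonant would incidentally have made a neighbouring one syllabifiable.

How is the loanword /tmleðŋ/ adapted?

təməleðəŋə

Under (C)V(N), the unsyllabifiable consonants are /t/, /m/, /ð/, /ŋ/ (only a nasal (/m/, /n/, or /ŋ/) is licensed in coda position; onsets are limited to one consonant).
Each unlicensed consonant becomes the onset of a new syllable: /t/ → /tə/, /m/ → /mə/, /ð/ → /ðə/, /ŋ/ → /ŋə/.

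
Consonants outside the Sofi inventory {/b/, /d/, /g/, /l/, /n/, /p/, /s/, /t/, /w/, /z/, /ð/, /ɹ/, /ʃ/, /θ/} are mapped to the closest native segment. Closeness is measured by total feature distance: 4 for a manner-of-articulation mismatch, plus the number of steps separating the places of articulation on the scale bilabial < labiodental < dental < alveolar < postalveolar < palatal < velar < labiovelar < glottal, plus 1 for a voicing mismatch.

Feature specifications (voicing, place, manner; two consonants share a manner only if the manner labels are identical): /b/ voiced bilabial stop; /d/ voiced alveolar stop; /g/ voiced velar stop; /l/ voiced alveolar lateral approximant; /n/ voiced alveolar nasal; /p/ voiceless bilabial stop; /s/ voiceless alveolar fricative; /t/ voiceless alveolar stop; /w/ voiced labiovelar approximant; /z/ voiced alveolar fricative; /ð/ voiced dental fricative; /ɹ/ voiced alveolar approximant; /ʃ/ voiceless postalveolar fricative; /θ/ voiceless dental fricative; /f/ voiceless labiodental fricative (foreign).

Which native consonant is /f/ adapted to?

θ

/θ/ is closest: same manner (fricative), place distance 1 (labiodental→dental), same voicing; total 1. Next closest is /s/ at distance 2.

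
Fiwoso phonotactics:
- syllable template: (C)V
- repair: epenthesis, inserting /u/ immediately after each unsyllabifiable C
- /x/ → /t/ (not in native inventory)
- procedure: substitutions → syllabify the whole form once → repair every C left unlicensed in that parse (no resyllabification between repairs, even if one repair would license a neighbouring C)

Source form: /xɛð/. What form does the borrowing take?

Substitution: /x/ → /t/, giving /tɛð/.
Under (C)V, the unsyllabifiable consonants are /ð/ (no codas are permitted; onsets are limited to one consonant).
Each unlicensed consonant becomes the onset of a new syllable: /ð/ → /ðu/.

tɛðu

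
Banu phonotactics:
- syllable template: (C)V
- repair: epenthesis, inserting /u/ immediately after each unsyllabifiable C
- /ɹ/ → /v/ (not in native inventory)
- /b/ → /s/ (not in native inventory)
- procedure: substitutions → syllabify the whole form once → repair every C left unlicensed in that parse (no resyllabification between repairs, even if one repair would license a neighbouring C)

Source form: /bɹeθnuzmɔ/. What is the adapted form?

suveθunuzumɔ

Substitution: /b/ → /s/, /ɹ/ → /v/, giving /sveθnuzmɔ/.
Syllabifying with onset maximization leaves /s/, /θ/, /z/ stranded (no codas are permitted; onsets are limited to one consonant).
Inserting the epenthetic vowel yields /s/ → /su/, /θ/ → /θu/, /z/ → /zu/.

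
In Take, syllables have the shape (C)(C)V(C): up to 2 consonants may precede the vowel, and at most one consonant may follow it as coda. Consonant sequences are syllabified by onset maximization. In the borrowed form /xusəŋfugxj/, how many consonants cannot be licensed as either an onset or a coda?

2

Syllabifying with onset maximization leaves /x/, /j/ stranded (at most one coda consonant is licensed; onsets may contain at most 2 consonants).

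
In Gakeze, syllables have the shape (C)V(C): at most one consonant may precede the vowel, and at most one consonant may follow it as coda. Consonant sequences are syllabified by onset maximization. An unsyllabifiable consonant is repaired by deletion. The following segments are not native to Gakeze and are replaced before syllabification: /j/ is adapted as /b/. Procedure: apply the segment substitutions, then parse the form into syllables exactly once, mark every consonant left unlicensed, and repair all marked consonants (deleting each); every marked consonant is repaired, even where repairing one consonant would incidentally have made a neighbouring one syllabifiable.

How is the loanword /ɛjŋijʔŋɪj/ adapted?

ɛbŋibŋɪb

Substitution: /j/ → /b/, giving /ɛbŋibʔŋɪb/.
Syllabifying with onset maximization leaves /ʔ/ stranded (at most one coda consonant is licensed; onsets are limited to one consonant).
Deleting the stranded consonants removes /ʔ/.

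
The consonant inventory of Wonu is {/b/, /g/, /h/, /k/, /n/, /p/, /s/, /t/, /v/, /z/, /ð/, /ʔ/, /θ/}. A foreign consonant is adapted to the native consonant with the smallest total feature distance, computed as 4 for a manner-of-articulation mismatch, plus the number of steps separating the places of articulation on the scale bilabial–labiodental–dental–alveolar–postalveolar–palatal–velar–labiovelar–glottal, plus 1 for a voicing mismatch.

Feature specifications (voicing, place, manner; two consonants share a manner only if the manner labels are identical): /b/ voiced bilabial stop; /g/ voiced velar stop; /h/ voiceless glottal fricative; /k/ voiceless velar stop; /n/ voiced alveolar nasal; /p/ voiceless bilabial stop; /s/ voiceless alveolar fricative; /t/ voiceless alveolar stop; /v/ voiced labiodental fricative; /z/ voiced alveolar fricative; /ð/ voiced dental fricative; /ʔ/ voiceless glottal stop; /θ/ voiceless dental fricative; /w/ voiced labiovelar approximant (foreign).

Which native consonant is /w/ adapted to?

g

/g/ is closest: manner differs (approximant→stop, +4), place distance 1 (labiovelar→velar), same voicing; total 5. Next closest is /h/ at distance 6.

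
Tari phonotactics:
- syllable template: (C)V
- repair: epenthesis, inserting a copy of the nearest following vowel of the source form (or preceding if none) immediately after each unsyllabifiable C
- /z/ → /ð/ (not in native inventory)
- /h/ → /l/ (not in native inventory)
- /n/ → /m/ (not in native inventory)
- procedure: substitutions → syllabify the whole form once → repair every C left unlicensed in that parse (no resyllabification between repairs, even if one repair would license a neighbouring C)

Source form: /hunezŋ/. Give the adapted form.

Substitution: /h/ → /l/, /n/ → /m/, /z/ → /ð/, giving /lumeðŋ/.
Under (C)V, the unsyllabifiable consonants are /ð/, /ŋ/ (no codas are permitted; onsets are limited to one consonant).
Inserting the epenthetic vowel yields /ð/ → /ðe/, /ŋ/ → /ŋe/.

lumeðeŋe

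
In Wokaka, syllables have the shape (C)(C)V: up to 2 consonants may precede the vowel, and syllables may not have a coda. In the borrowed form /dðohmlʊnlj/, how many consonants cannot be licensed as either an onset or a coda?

4

Syllabifying with onset maximization leaves /h/, /n/, /l/, /j/ stranded (no codas are permitted; onsets may contain at most 2 consonants).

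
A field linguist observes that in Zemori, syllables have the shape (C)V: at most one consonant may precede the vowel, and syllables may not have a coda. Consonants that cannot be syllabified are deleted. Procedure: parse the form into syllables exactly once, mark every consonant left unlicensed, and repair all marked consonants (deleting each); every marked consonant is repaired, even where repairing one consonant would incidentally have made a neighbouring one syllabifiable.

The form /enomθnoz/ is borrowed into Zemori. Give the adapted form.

enono

Syllabifying with onset maximization leaves /m/, /θ/, /z/ stranded (no codas are permitted; onsets are limited to one consonant).
Deleting the stranded consonants removes /m/, /θ/, /z/.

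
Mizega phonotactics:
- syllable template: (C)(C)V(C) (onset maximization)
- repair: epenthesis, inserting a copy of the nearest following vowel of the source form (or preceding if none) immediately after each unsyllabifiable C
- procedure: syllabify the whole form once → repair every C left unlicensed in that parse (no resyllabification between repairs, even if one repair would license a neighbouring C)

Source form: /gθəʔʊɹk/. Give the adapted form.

The consonants /k/ cannot be parsed into a legal (C)(C)V(C) syllable (at most one coda consonant is licensed; onsets may contain at most 2 consonants).
Each unlicensed consonant becomes the onset of a new syllable: /k/ → /kʊ/.

gθəʔʊɹkʊ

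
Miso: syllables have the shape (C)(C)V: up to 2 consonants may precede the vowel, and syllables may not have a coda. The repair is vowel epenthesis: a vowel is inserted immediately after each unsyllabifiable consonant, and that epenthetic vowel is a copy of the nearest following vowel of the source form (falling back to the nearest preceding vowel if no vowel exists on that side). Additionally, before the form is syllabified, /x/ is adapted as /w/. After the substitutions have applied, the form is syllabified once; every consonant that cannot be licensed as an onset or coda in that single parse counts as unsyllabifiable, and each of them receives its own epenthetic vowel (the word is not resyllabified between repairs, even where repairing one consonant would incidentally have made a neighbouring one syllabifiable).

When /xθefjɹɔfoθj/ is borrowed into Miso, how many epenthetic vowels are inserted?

3

After substitution the input is /wθefjɹɔfoθj/.
The unsyllabifiable consonants are /f/, /θ/, /j/; each receives one epenthetic vowel.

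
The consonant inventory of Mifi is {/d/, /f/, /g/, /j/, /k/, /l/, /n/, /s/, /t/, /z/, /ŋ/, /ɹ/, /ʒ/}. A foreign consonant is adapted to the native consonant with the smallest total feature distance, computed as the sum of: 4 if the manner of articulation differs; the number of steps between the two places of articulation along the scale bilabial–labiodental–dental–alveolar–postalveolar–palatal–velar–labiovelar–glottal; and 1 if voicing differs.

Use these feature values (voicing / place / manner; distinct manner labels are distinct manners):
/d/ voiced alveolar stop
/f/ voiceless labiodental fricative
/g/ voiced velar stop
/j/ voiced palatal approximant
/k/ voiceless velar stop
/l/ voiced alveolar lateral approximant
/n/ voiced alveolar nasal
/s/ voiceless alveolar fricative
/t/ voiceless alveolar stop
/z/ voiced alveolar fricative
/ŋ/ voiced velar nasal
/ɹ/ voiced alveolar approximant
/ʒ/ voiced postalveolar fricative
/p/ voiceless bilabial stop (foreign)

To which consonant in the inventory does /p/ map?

/t/ is closest: same manner (stop), place distance 3 (bilabial→alveolar), same voicing; total 3. Next closest is /d/ at distance 4.

t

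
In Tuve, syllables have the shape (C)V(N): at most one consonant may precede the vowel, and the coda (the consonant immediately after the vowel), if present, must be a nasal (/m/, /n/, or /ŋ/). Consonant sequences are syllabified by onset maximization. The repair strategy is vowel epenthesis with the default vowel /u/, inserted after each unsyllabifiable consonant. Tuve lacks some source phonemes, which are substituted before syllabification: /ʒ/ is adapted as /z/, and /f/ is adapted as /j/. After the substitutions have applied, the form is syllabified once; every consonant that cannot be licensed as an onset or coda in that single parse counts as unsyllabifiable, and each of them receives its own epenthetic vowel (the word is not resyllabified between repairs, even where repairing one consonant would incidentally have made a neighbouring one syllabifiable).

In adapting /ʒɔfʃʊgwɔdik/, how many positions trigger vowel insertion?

3

After substitution the input is /zɔjʃʊgwɔdik/.
The unsyllabifiable consonants are /j/, /g/, /k/; each receives one epenthetic vowel.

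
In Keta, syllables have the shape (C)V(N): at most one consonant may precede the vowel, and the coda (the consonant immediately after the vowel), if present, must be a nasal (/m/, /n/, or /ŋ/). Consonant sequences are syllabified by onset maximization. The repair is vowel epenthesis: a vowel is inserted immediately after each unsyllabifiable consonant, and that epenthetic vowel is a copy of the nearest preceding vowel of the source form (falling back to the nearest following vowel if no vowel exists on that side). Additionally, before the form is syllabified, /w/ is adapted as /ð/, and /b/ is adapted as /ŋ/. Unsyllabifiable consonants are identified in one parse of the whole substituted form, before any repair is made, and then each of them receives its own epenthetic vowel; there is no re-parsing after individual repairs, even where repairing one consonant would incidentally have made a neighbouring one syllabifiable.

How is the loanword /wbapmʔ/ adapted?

ðaŋapamaʔa

Substitution: /w/ → /ð/, /b/ → /ŋ/, giving /ðŋapmʔ/.
The consonants /ð/, /p/, /m/, /ʔ/ cannot be parsed into a legal (C)V(N) syllable (only a nasal (/m/, /n/, or /ŋ/) is licensed in coda position; onsets are limited to one consonant).
Each unlicensed consonant becomes the onset of a new syllable: /ð/ → /ða/, /p/ → /pa/, /m/ → /ma/, /ʔ/ → /ʔa/.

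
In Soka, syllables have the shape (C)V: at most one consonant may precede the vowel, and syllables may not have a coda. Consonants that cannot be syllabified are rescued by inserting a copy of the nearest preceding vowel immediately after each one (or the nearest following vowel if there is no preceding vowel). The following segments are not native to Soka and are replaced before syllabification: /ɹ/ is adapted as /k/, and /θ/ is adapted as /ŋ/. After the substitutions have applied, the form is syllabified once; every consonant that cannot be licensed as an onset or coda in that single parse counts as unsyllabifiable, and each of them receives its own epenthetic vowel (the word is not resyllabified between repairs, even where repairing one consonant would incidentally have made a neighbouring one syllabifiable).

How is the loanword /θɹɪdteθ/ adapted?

Substitution: /θ/ → /ŋ/, /ɹ/ → /k/, giving /ŋkɪdteŋ/.
Under (C)V, the unsyllabifiable consonants are /ŋ/, /d/, /ŋ/ (no codas are permitted; onsets are limited to one consonant).
Each unlicensed consonant becomes the onset of a new syllable: /ŋ/ → /ŋɪ/, /d/ → /dɪ/, /ŋ/ → /ŋe/.

ŋɪkɪdɪteŋe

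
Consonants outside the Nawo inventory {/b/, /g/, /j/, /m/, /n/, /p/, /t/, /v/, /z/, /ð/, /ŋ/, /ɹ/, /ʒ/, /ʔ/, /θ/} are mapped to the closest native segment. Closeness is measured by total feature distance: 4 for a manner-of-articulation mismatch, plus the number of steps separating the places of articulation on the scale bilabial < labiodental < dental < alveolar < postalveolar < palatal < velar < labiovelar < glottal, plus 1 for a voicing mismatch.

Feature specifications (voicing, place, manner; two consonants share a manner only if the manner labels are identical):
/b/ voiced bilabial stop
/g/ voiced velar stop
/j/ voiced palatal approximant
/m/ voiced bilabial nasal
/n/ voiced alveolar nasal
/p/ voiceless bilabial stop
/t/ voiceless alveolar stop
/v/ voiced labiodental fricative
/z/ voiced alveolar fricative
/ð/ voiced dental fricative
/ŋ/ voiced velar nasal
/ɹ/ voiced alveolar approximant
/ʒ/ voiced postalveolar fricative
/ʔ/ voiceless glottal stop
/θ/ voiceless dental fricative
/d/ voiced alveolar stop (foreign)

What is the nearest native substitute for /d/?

t

/t/ is closest: same manner (stop), place distance 0 (alveolar→alveolar), voicing differs (+1); total 1. Next closest is /b/ at distance 3.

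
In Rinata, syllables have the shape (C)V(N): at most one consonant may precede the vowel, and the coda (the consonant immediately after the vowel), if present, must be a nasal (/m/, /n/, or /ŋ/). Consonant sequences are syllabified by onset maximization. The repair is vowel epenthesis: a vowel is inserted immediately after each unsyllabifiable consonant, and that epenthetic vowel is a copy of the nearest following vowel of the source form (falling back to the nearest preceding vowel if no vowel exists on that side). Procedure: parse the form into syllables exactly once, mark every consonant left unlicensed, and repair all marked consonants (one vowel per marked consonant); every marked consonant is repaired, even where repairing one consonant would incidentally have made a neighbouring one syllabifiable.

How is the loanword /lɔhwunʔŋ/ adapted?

lɔhuwunʔuŋu

The consonants /h/, /ʔ/, /ŋ/ cannot be parsed into a legal (C)V(N) syllable (only a nasal (/m/, /n/, or /ŋ/) is licensed in coda position; onsets are limited to one consonant).
Epenthesis after each stranded consonant: /h/ → /hu/, /ʔ/ → /ʔu/, /ŋ/ → /ŋu/.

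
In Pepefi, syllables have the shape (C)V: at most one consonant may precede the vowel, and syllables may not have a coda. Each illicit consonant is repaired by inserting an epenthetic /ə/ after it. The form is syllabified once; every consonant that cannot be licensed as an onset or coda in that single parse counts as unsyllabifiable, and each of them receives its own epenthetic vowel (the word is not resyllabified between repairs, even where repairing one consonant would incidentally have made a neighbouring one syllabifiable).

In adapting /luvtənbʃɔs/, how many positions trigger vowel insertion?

The unsyllabifiable consonants are /v/, /n/, /b/, /s/; each receives one epenthetic vowel.

4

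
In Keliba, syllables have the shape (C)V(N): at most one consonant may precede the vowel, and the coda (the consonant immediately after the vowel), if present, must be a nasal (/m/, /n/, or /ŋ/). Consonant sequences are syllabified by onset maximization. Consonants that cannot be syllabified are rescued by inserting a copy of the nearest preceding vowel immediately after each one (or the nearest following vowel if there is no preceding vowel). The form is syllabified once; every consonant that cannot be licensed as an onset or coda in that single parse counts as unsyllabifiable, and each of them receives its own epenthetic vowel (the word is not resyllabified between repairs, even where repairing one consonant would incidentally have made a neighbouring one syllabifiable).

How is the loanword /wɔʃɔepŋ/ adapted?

wɔʃɔepeŋe

The consonants /p/, /ŋ/ cannot be parsed into a legal (C)V(N) syllable (only a nasal (/m/, /n/, or /ŋ/) is licensed in coda position; onsets are limited to one consonant).
Epenthesis after each stranded consonant: /p/ → /pe/, /ŋ/ → /ŋe/.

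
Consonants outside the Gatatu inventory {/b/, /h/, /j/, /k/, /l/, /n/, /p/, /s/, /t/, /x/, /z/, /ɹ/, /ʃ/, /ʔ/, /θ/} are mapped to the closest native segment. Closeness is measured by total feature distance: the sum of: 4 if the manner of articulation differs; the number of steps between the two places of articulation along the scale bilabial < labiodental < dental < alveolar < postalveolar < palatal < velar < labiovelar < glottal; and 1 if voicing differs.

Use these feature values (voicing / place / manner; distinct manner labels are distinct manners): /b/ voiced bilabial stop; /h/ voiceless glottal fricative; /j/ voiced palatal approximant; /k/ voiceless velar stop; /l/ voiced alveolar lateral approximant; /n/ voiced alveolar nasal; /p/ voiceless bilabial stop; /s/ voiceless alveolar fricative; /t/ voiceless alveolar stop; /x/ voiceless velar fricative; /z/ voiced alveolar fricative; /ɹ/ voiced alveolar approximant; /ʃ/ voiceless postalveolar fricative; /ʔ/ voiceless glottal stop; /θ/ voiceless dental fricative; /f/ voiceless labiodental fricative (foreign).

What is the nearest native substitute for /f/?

/θ/ is closest: same manner (fricative), place distance 1 (labiodental→dental), same voicing; total 1. Next closest is /s/ at distance 2.

θ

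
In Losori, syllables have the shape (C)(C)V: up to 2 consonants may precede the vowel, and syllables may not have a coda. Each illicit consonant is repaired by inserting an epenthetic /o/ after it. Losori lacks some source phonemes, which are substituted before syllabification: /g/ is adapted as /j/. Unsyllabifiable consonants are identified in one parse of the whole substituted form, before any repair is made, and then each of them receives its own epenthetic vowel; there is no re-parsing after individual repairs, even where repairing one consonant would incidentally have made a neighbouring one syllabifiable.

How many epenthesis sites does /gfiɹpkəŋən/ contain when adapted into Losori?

After substitution the input is /jfiɹpkəŋən/.
The unsyllabifiable consonants are /ɹ/, /n/; each receives one epenthetic vowel.

2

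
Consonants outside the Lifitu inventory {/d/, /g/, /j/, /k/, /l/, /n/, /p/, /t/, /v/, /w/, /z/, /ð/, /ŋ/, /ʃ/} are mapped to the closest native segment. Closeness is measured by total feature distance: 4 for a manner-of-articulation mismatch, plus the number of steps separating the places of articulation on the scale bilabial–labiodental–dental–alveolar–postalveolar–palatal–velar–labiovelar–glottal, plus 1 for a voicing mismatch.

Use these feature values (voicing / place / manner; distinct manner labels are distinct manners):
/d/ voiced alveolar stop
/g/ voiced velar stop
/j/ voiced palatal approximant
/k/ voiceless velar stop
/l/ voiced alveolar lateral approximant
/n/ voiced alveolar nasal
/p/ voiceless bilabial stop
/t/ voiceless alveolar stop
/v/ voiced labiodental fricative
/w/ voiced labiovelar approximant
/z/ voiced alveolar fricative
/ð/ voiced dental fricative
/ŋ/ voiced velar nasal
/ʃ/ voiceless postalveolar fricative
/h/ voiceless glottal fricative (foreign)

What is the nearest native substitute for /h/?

/ʃ/ is closest: same manner (fricative), place distance 4 (glottal→postalveolar), same voicing; total 4. Next closest is /k/ at distance 6.

ʃ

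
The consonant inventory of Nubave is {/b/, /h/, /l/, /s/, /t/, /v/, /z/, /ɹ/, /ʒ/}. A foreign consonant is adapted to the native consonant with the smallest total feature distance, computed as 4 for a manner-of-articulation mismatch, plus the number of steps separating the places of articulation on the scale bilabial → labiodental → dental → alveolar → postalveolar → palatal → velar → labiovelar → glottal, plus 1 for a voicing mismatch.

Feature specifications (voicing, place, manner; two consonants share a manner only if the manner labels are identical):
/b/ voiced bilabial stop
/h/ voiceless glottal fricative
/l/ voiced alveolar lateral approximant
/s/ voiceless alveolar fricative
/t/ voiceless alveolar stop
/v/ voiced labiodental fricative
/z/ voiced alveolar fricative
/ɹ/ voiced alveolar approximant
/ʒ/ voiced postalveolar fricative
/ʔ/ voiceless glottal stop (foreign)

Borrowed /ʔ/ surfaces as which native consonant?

/h/ is closest: manner differs (stop→fricative, +4), place distance 0 (glottal→glottal), same voicing; total 4. Next closest is /t/ at distance 5.

h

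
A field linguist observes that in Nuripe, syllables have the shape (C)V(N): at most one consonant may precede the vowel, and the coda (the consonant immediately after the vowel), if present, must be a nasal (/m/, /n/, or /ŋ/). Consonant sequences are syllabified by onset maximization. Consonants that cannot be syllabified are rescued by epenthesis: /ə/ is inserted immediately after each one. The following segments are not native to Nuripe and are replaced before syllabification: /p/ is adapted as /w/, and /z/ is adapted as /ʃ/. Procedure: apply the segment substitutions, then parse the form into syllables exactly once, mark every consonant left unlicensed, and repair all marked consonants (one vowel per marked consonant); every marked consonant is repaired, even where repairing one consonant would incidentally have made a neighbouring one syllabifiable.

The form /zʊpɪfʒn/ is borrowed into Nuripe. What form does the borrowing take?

Substitution: /z/ → /ʃ/, /p/ → /w/, giving /ʃʊwɪfʒn/.
The consonants /f/, /ʒ/, /n/ cannot be parsed into a legal (C)V(N) syllable (only a nasal (/m/, /n/, or /ŋ/) is licensed in coda position; onsets are limited to one consonant).
Epenthesis after each stranded consonant: /f/ → /fə/, /ʒ/ → /ʒə/, /n/ → /nə/.

ʃʊwɪfəʒənə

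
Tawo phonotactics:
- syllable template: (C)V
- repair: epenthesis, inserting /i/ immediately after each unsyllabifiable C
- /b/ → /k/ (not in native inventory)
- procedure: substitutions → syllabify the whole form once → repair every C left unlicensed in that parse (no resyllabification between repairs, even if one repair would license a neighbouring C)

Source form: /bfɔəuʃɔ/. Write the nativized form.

Substitution: /b/ → /k/, giving /kfɔəuʃɔ/.
Under (C)V, the unsyllabifiable consonants are /k/ (no codas are permitted; onsets are limited to one consonant).
Epenthesis after each stranded consonant: /k/ → /ki/.

kifɔəuʃɔ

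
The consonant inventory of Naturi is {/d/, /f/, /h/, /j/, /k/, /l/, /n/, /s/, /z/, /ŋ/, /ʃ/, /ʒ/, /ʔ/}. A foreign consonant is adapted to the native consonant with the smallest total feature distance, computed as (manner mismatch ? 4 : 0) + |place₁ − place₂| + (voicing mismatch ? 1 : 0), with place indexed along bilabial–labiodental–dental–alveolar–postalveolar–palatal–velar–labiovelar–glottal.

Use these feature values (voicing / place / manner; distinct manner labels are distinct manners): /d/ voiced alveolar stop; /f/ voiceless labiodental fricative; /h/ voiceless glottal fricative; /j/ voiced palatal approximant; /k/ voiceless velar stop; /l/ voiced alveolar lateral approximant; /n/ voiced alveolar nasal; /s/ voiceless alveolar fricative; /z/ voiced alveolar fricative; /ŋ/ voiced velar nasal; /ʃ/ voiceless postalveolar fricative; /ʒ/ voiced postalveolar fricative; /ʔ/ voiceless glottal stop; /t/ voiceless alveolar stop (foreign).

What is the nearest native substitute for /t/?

/d/ is closest: same manner (stop), place distance 0 (alveolar→alveolar), voicing differs (+1); total 1. Next closest is /k/ at distance 3.

d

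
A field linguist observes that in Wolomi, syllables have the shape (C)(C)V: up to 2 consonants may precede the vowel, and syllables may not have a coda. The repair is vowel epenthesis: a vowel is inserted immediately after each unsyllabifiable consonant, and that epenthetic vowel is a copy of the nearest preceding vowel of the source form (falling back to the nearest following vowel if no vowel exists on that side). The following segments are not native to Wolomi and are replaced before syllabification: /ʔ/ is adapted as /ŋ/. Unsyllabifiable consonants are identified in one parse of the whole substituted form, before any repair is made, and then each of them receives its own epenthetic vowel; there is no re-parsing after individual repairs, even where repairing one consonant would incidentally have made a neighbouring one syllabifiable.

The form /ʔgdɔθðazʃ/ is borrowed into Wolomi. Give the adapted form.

ŋɔgdɔθðazaʃa

Substitution: /ʔ/ → /ŋ/, giving /ŋgdɔθðazʃ/.
Under (C)(C)V, the unsyllabifiable consonants are /ŋ/, /z/, /ʃ/ (no codas are permitted; onsets may contain at most 2 consonants).
Inserting the epenthetic vowel yields /ŋ/ → /ŋɔ/, /z/ → /za/, /ʃ/ → /ʃa/.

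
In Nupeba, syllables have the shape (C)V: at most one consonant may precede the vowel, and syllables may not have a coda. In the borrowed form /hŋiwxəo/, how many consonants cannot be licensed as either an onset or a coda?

2

The consonants /h/, /w/ cannot be parsed into a legal (C)V syllable (no codas are permitted; onsets are limited to one consonant).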